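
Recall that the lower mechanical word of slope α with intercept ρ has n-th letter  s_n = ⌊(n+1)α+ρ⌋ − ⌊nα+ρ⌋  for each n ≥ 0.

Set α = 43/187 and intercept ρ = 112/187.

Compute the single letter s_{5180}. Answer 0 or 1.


0

(n+1)α + ρ = (5181·43 + 112) / 187 = 222895/187
nα + ρ     = (5180·43 + 112) / 187 = 222852/187
⌊222895/187⌋ = 1191,  ⌊222852/187⌋ = 1191
s_{5180} = 1191 − 1191 = 0


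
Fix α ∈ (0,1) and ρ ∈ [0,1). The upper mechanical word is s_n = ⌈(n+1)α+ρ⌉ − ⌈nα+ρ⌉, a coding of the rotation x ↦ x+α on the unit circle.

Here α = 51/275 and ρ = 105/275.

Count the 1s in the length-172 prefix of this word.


32

#1s = Σ_{n=0}^{171} s_n = Σ_{n=0}^{171} (⌈(n+1)α+ρ⌉ − ⌈nα+ρ⌉)
the sum telescopes: every ⌈nα+ρ⌉ with 0 < n < 172 appears once with + and once with −, leaving ⌈172α+ρ⌉ − ⌈0·α+ρ⌉
172α + ρ = (172·51 + 105) / 275 = 8877/275
ρ = 105/275
⌈8877/275⌉ = 33,  ⌈105/275⌉ = 1
#1s = 33 − 1 = 32


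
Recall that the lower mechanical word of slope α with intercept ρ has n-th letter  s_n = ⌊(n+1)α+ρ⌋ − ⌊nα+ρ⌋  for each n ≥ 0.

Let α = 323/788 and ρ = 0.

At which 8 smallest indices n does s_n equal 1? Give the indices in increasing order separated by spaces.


n=0: ⌊323/788⌋−⌊0/788⌋ = 0−0 = 0
n=1: ⌊646/788⌋−⌊323/788⌋ = 0−0 = 0
n=2: ⌊969/788⌋−⌊646/788⌋ = 1−0 = 1  ← one
n=3: ⌊1292/788⌋−⌊969/788⌋ = 1−1 = 0
n=4: ⌊1615/788⌋−⌊1292/788⌋ = 2−1 = 1  ← one
n=5: ⌊1938/788⌋−⌊1615/788⌋ = 2−2 = 0
n=6: ⌊2261/788⌋−⌊1938/788⌋ = 2−2 = 0
n=7: ⌊2584/788⌋−⌊2261/788⌋ = 3−2 = 1  ← one
n=8: ⌊2907/788⌋−⌊2584/788⌋ = 3−3 = 0
n=9: ⌊3230/788⌋−⌊2907/788⌋ = 4−3 = 1  ← one
n=10: ⌊3553/788⌋−⌊3230/788⌋ = 4−4 = 0
n=11: ⌊3876/788⌋−⌊3553/788⌋ = 4−4 = 0
n=12: ⌊4199/788⌋−⌊3876/788⌋ = 5−4 = 1  ← one
n=13: ⌊4522/788⌋−⌊4199/788⌋ = 5−5 = 0
n=14: ⌊4845/788⌋−⌊4522/788⌋ = 6−5 = 1  ← one
n=15: ⌊5168/788⌋−⌊4845/788⌋ = 6−6 = 0
n=16: ⌊5491/788⌋−⌊5168/788⌋ = 6−6 = 0
n=17: ⌊5814/788⌋−⌊5491/788⌋ = 7−6 = 1  ← one
n=18: ⌊6137/788⌋−⌊5814/788⌋ = 7−7 = 0
n=19: ⌊6460/788⌋−⌊6137/788⌋ = 8−7 = 1  ← one
positions of the first 8 ones: 2 4 7 9 12 14 17 19

2 4 7 9 12 14 17 19


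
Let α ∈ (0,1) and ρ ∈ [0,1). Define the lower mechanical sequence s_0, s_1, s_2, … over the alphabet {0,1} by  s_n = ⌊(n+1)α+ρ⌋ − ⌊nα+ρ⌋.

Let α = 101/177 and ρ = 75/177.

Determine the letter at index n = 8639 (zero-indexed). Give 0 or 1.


(n+1)α + ρ = (8640·101 + 75) / 177 = 872715/177
nα + ρ     = (8639·101 + 75) / 177 = 872614/177
⌊872715/177⌋ = 4930,  ⌊872614/177⌋ = 4930
s_{8639} = 4930 − 4930 = 0

0


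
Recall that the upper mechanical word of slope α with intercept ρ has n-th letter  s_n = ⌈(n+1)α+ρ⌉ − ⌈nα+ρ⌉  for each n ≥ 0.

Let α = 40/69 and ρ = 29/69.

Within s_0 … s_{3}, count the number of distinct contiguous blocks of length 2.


3

t_n = ⌈(n·40+29)/69⌉ for n = 0 … 4:
  n=0…4: ⌈29/69⌉=1 ⌈69/69⌉=1 ⌈109/69⌉=2 ⌈149/69⌉=3 ⌈189/69⌉=3
s_n = t_(n+1) − t_n for n = 0 … 3 gives
prefix = 0110
slide a length-2 window over [0..1] … [2..3] (3 windows); first occurrence of each distinct factor:
  [  0..  1] 01
  [  1..  2] 11
  [  2..  3] 10
distinct factors: {01, 10, 11}
count = 3  (Sturmian bound for length 2 is 3)


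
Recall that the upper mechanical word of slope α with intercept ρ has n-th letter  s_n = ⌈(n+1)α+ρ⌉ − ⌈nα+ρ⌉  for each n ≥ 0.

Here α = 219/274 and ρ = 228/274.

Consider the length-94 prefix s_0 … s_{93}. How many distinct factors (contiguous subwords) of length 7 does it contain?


t_n = ⌈(n·219+228)/274⌉ for n = 0 … 94:
  n=0…9: ⌈228/274⌉=1 ⌈447/274⌉=2 ⌈666/274⌉=3 ⌈885/274⌉=4 ⌈1104/274⌉=5 ⌈1323/274⌉=5 ⌈1542/274⌉=6 ⌈1761/274⌉=7 ⌈1980/274⌉=8 ⌈2199/274⌉=9
  n=10…19: ⌈2418/274⌉=9 ⌈2637/274⌉=10 ⌈2856/274⌉=11 ⌈3075/274⌉=12 ⌈3294/274⌉=13 ⌈3513/274⌉=13 ⌈3732/274⌉=14 ⌈3951/274⌉=15 ⌈4170/274⌉=16 ⌈4389/274⌉=17
  n=20…29: ⌈4608/274⌉=17 ⌈4827/274⌉=18 ⌈5046/274⌉=19 ⌈5265/274⌉=20 ⌈5484/274⌉=21 ⌈5703/274⌉=21 ⌈5922/274⌉=22 ⌈6141/274⌉=23 ⌈6360/274⌉=24 ⌈6579/274⌉=25
  n=30…39: ⌈6798/274⌉=25 ⌈7017/274⌉=26 ⌈7236/274⌉=27 ⌈7455/274⌉=28 ⌈7674/274⌉=29 ⌈7893/274⌉=29 ⌈8112/274⌉=30 ⌈8331/274⌉=31 ⌈8550/274⌉=32 ⌈8769/274⌉=33
  n=40…49: ⌈8988/274⌉=33 ⌈9207/274⌉=34 ⌈9426/274⌉=35 ⌈9645/274⌉=36 ⌈9864/274⌉=36 ⌈10083/274⌉=37 ⌈10302/274⌉=38 ⌈10521/274⌉=39 ⌈10740/274⌉=40 ⌈10959/274⌉=40
  n=50…59: ⌈11178/274⌉=41 ⌈11397/274⌉=42 ⌈11616/274⌉=43 ⌈11835/274⌉=44 ⌈12054/274⌉=44 ⌈12273/274⌉=45 ⌈12492/274⌉=46 ⌈12711/274⌉=47 ⌈12930/274⌉=48 ⌈13149/274⌉=48
  n=60…69: ⌈13368/274⌉=49 ⌈13587/274⌉=50 ⌈13806/274⌉=51 ⌈14025/274⌉=52 ⌈14244/274⌉=52 ⌈14463/274⌉=53 ⌈14682/274⌉=54 ⌈14901/274⌉=55 ⌈15120/274⌉=56 ⌈15339/274⌉=56
  n=70…79: ⌈15558/274⌉=57 ⌈15777/274⌉=58 ⌈15996/274⌉=59 ⌈16215/274⌉=60 ⌈16434/274⌉=60 ⌈16653/274⌉=61 ⌈16872/274⌉=62 ⌈17091/274⌉=63 ⌈17310/274⌉=64 ⌈17529/274⌉=64
  n=80…89: ⌈17748/274⌉=65 ⌈17967/274⌉=66 ⌈18186/274⌉=67 ⌈18405/274⌉=68 ⌈18624/274⌉=68 ⌈18843/274⌉=69 ⌈19062/274⌉=70 ⌈19281/274⌉=71 ⌈19500/274⌉=72 ⌈19719/274⌉=72
  n=90…94: ⌈19938/274⌉=73 ⌈20157/274⌉=74 ⌈20376/274⌉=75 ⌈20595/274⌉=76 ⌈20814/274⌉=76
s_n = t_(n+1) − t_n for n = 0 … 93 gives
prefix = 1111011110111101111011110111101111011110111011110111101111011110111101111011110111101111011110
slide a length-7 window over [0..6] … [87..93] (88 windows); first occurrence of each distinct factor:
  [  0..  6] 1111011
  [  1..  7] 1110111
  [  2..  8] 1101111
  [  3..  9] 1011110
  [  4.. 10] 0111101
  [ 37.. 43] 1101110
  [ 38.. 44] 1011101
  [ 39.. 45] 0111011
  (the other 80 windows repeat one of these)
distinct factors: {0111011, 0111101, 1011101, 1011110, 1101110, 1101111, 1110111, 1111011}
count = 8  (Sturmian bound for length 7 is 8)

8


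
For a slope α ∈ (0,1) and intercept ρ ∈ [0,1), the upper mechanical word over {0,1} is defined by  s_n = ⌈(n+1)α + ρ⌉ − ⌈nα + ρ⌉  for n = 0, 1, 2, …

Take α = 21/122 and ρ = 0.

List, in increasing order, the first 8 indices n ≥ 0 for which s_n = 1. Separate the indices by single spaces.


n=0: ⌈21/122⌉−⌈0/122⌉ = 1−0 = 1  ← one
n=1: ⌈42/122⌉−⌈21/122⌉ = 1−1 = 0
n=2: ⌈63/122⌉−⌈42/122⌉ = 1−1 = 0
n=3: ⌈84/122⌉−⌈63/122⌉ = 1−1 = 0
n=4: ⌈105/122⌉−⌈84/122⌉ = 1−1 = 0
n=5: ⌈126/122⌉−⌈105/122⌉ = 2−1 = 1  ← one
n=6: ⌈147/122⌉−⌈126/122⌉ = 2−2 = 0
n=7: ⌈168/122⌉−⌈147/122⌉ = 2−2 = 0
n=8: ⌈189/122⌉−⌈168/122⌉ = 2−2 = 0
n=9: ⌈210/122⌉−⌈189/122⌉ = 2−2 = 0
n=10: ⌈231/122⌉−⌈210/122⌉ = 2−2 = 0
n=11: ⌈252/122⌉−⌈231/122⌉ = 3−2 = 1  ← one
n=12: ⌈273/122⌉−⌈252/122⌉ = 3−3 = 0
n=13: ⌈294/122⌉−⌈273/122⌉ = 3−3 = 0
n=14: ⌈315/122⌉−⌈294/122⌉ = 3−3 = 0
n=15: ⌈336/122⌉−⌈315/122⌉ = 3−3 = 0
n=16: ⌈357/122⌉−⌈336/122⌉ = 3−3 = 0
n=17: ⌈378/122⌉−⌈357/122⌉ = 4−3 = 1  ← one
n=18: ⌈399/122⌉−⌈378/122⌉ = 4−4 = 0
n=19: ⌈420/122⌉−⌈399/122⌉ = 4−4 = 0
n=20: ⌈441/122⌉−⌈420/122⌉ = 4−4 = 0
n=21: ⌈462/122⌉−⌈441/122⌉ = 4−4 = 0
n=22: ⌈483/122⌉−⌈462/122⌉ = 4−4 = 0
n=23: ⌈504/122⌉−⌈483/122⌉ = 5−4 = 1  ← one
n=24: ⌈525/122⌉−⌈504/122⌉ = 5−5 = 0
n=25: ⌈546/122⌉−⌈525/122⌉ = 5−5 = 0
n=26: ⌈567/122⌉−⌈546/122⌉ = 5−5 = 0
n=27: ⌈588/122⌉−⌈567/122⌉ = 5−5 = 0
n=28: ⌈609/122⌉−⌈588/122⌉ = 5−5 = 0
n=29: ⌈630/122⌉−⌈609/122⌉ = 6−5 = 1  ← one
n=30: ⌈651/122⌉−⌈630/122⌉ = 6−6 = 0
n=31: ⌈672/122⌉−⌈651/122⌉ = 6−6 = 0
n=32: ⌈693/122⌉−⌈672/122⌉ = 6−6 = 0
n=33: ⌈714/122⌉−⌈693/122⌉ = 6−6 = 0
n=34: ⌈735/122⌉−⌈714/122⌉ = 7−6 = 1  ← one
n=35: ⌈756/122⌉−⌈735/122⌉ = 7−7 = 0
n=36: ⌈777/122⌉−⌈756/122⌉ = 7−7 = 0
n=37: ⌈798/122⌉−⌈777/122⌉ = 7−7 = 0
n=38: ⌈819/122⌉−⌈798/122⌉ = 7−7 = 0
n=39: ⌈840/122⌉−⌈819/122⌉ = 7−7 = 0
n=40: ⌈861/122⌉−⌈840/122⌉ = 8−7 = 1  ← one
positions of the first 8 ones: 0 5 11 17 23 29 34 40

0 5 11 17 23 29 34 40


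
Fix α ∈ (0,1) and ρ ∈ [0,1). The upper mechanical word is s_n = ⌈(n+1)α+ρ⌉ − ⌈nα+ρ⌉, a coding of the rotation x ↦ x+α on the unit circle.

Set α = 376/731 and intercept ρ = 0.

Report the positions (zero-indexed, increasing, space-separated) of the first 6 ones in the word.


n=0: ⌈376/731⌉−⌈0/731⌉ = 1−0 = 1  ← one
n=1: ⌈752/731⌉−⌈376/731⌉ = 2−1 = 1  ← one
n=2: ⌈1128/731⌉−⌈752/731⌉ = 2−2 = 0
n=3: ⌈1504/731⌉−⌈1128/731⌉ = 3−2 = 1  ← one
n=4: ⌈1880/731⌉−⌈1504/731⌉ = 3−3 = 0
n=5: ⌈2256/731⌉−⌈1880/731⌉ = 4−3 = 1  ← one
n=6: ⌈2632/731⌉−⌈2256/731⌉ = 4−4 = 0
n=7: ⌈3008/731⌉−⌈2632/731⌉ = 5−4 = 1  ← one
n=8: ⌈3384/731⌉−⌈3008/731⌉ = 5−5 = 0
n=9: ⌈3760/731⌉−⌈3384/731⌉ = 6−5 = 1  ← one
positions of the first 6 ones: 0 1 3 5 7 9

0 1 3 5 7 9


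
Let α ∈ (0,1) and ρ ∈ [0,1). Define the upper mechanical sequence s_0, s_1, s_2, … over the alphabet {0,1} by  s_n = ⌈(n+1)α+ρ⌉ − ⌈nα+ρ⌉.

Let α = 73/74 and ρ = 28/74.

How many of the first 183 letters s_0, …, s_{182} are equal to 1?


#1s = Σ_{n=0}^{182} s_n = Σ_{n=0}^{182} (⌈(n+1)α+ρ⌉ − ⌈nα+ρ⌉)
the sum telescopes: every ⌈nα+ρ⌉ with 0 < n < 183 appears once with + and once with −, leaving ⌈183α+ρ⌉ − ⌈0·α+ρ⌉
183α + ρ = (183·73 + 28) / 74 = 13387/74
ρ = 28/74
⌈13387/74⌉ = 181,  ⌈28/74⌉ = 1
#1s = 181 − 1 = 180

180


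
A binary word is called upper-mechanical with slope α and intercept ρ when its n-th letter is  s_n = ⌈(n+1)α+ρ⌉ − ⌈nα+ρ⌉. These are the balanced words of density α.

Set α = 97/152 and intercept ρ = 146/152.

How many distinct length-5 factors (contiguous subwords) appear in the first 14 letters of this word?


6

t_n = ⌈(n·97+146)/152⌉ for n = 0 … 14:
  n=0…9: ⌈146/152⌉=1 ⌈243/152⌉=2 ⌈340/152⌉=3 ⌈437/152⌉=3 ⌈534/152⌉=4 ⌈631/152⌉=5 ⌈728/152⌉=5 ⌈825/152⌉=6 ⌈922/152⌉=7 ⌈1019/152⌉=7
  n=10…14: ⌈1116/152⌉=8 ⌈1213/152⌉=8 ⌈1310/152⌉=9 ⌈1407/152⌉=10 ⌈1504/152⌉=10
s_n = t_(n+1) − t_n for n = 0 … 13 gives
prefix = 11011011010110
slide a length-5 window over [0..4] … [9..13] (10 windows); first occurrence of each distinct factor:
  [  0..  4] 11011
  [  1..  5] 10110
  [  2..  6] 01101
  [  6.. 10] 11010
  [  7.. 11] 10101
  [  8.. 12] 01011
  (the other 4 windows repeat one of these)
distinct factors: {01011, 01101, 10101, 10110, 11010, 11011}
count = 6  (Sturmian bound for length 5 is 6)


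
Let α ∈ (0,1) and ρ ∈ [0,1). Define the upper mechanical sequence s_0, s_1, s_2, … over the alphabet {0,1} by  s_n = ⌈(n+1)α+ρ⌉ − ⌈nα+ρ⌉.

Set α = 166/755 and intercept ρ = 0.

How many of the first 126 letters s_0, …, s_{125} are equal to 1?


#1s = Σ_{n=0}^{125} s_n = Σ_{n=0}^{125} (⌈(n+1)α+ρ⌉ − ⌈nα+ρ⌉)
the sum telescopes: every ⌈nα+ρ⌉ with 0 < n < 126 appears once with + and once with −, leaving ⌈126α+ρ⌉ − ⌈0·α+ρ⌉
126α + ρ = (126·166) / 755 = 20916/755
ρ = 0/755
⌈20916/755⌉ = 28,  ⌈0/755⌉ = 0
#1s = 28 − 0 = 28

28


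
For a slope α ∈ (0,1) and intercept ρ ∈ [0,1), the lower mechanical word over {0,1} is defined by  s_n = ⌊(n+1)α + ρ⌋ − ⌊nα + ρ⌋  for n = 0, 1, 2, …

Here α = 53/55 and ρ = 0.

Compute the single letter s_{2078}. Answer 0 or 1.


(n+1)α + ρ = (2079·53) / 55 = 110187/55
nα + ρ     = (2078·53) / 55 = 110134/55
⌊110187/55⌋ = 2003,  ⌊110134/55⌋ = 2002
s_{2078} = 2003 − 2002 = 1

1


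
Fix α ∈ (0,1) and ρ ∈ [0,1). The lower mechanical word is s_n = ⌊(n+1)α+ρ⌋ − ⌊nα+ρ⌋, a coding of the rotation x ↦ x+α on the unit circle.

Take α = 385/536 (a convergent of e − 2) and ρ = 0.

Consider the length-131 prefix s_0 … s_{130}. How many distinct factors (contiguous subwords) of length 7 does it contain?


8

t_n = ⌊(n·385)/536⌋ for n = 0 … 131:
  n=0…9: ⌊0/536⌋=0 ⌊385/536⌋=0 ⌊770/536⌋=1 ⌊1155/536⌋=2 ⌊1540/536⌋=2 ⌊1925/536⌋=3 ⌊2310/536⌋=4 ⌊2695/536⌋=5 ⌊3080/536⌋=5 ⌊3465/536⌋=6
  n=10…19: ⌊3850/536⌋=7 ⌊4235/536⌋=7 ⌊4620/536⌋=8 ⌊5005/536⌋=9 ⌊5390/536⌋=10 ⌊5775/536⌋=10 ⌊6160/536⌋=11 ⌊6545/536⌋=12 ⌊6930/536⌋=12 ⌊7315/536⌋=13
  n=20…29: ⌊7700/536⌋=14 ⌊8085/536⌋=15 ⌊8470/536⌋=15 ⌊8855/536⌋=16 ⌊9240/536⌋=17 ⌊9625/536⌋=17 ⌊10010/536⌋=18 ⌊10395/536⌋=19 ⌊10780/536⌋=20 ⌊11165/536⌋=20
  n=30…39: ⌊11550/536⌋=21 ⌊11935/536⌋=22 ⌊12320/536⌋=22 ⌊12705/536⌋=23 ⌊13090/536⌋=24 ⌊13475/536⌋=25 ⌊13860/536⌋=25 ⌊14245/536⌋=26 ⌊14630/536⌋=27 ⌊15015/536⌋=28
  n=40…49: ⌊15400/536⌋=28 ⌊15785/536⌋=29 ⌊16170/536⌋=30 ⌊16555/536⌋=30 ⌊16940/536⌋=31 ⌊17325/536⌋=32 ⌊17710/536⌋=33 ⌊18095/536⌋=33 ⌊18480/536⌋=34 ⌊18865/536⌋=35
  n=50…59: ⌊19250/536⌋=35 ⌊19635/536⌋=36 ⌊20020/536⌋=37 ⌊20405/536⌋=38 ⌊20790/536⌋=38 ⌊21175/536⌋=39 ⌊21560/536⌋=40 ⌊21945/536⌋=40 ⌊22330/536⌋=41 ⌊22715/536⌋=42
  n=60…69: ⌊23100/536⌋=43 ⌊23485/536⌋=43 ⌊23870/536⌋=44 ⌊24255/536⌋=45 ⌊24640/536⌋=45 ⌊25025/536⌋=46 ⌊25410/536⌋=47 ⌊25795/536⌋=48 ⌊26180/536⌋=48 ⌊26565/536⌋=49
  n=70…79: ⌊26950/536⌋=50 ⌊27335/536⌋=50 ⌊27720/536⌋=51 ⌊28105/536⌋=52 ⌊28490/536⌋=53 ⌊28875/536⌋=53 ⌊29260/536⌋=54 ⌊29645/536⌋=55 ⌊30030/536⌋=56 ⌊30415/536⌋=56
  n=80…89: ⌊30800/536⌋=57 ⌊31185/536⌋=58 ⌊31570/536⌋=58 ⌊31955/536⌋=59 ⌊32340/536⌋=60 ⌊32725/536⌋=61 ⌊33110/536⌋=61 ⌊33495/536⌋=62 ⌊33880/536⌋=63 ⌊34265/536⌋=63
  n=90…99: ⌊34650/536⌋=64 ⌊35035/536⌋=65 ⌊35420/536⌋=66 ⌊35805/536⌋=66 ⌊36190/536⌋=67 ⌊36575/536⌋=68 ⌊36960/536⌋=68 ⌊37345/536⌋=69 ⌊37730/536⌋=70 ⌊38115/536⌋=71
  n=100…109: ⌊38500/536⌋=71 ⌊38885/536⌋=72 ⌊39270/536⌋=73 ⌊39655/536⌋=73 ⌊40040/536⌋=74 ⌊40425/536⌋=75 ⌊40810/536⌋=76 ⌊41195/536⌋=76 ⌊41580/536⌋=77 ⌊41965/536⌋=78
  n=110…119: ⌊42350/536⌋=79 ⌊42735/536⌋=79 ⌊43120/536⌋=80 ⌊43505/536⌋=81 ⌊43890/536⌋=81 ⌊44275/536⌋=82 ⌊44660/536⌋=83 ⌊45045/536⌋=84 ⌊45430/536⌋=84 ⌊45815/536⌋=85
  n=120…129: ⌊46200/536⌋=86 ⌊46585/536⌋=86 ⌊46970/536⌋=87 ⌊47355/536⌋=88 ⌊47740/536⌋=89 ⌊48125/536⌋=89 ⌊48510/536⌋=90 ⌊48895/536⌋=91 ⌊49280/536⌋=91 ⌊49665/536⌋=92
  n=130…131: ⌊50050/536⌋=93 ⌊50435/536⌋=94
s_n = t_(n+1) − t_n for n = 0 … 130 gives
prefix = 01101110110111011011101101110110111011101101110110111011011101101110110111011101101110110111011011101101110111011011101101110110111
slide a length-7 window over [0..6] … [124..130] (125 windows); first occurrence of each distinct factor:
  [  0..  6] 0110111
  [  1..  7] 1101110
  [  2..  8] 1011101
  [  3..  9] 0111011
  [  4.. 10] 1110110
  [  5.. 11] 1101101
  [  6.. 12] 1011011
  [ 32.. 38] 1110111
  (the other 117 windows repeat one of these)
distinct factors: {0110111, 0111011, 1011011, 1011101, 1101101, 1101110, 1110110, 1110111}
count = 8  (Sturmian bound for length 7 is 8)


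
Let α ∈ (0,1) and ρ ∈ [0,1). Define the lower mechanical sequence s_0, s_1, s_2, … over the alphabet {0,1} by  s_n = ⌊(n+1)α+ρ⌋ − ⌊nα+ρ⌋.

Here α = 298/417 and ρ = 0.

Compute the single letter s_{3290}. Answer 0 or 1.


(n+1)α + ρ = (3291·298) / 417 = 980718/417
nα + ρ     = (3290·298) / 417 = 980420/417
⌊980718/417⌋ = 2351,  ⌊980420/417⌋ = 2351
s_{3290} = 2351 − 2351 = 0

0


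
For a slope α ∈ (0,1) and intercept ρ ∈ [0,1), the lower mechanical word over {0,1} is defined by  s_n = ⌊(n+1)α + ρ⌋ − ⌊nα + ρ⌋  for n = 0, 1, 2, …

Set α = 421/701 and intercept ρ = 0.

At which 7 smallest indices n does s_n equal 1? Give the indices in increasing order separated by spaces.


n=0: ⌊421/701⌋−⌊0/701⌋ = 0−0 = 0
n=1: ⌊842/701⌋−⌊421/701⌋ = 1−0 = 1  ← one
n=2: ⌊1263/701⌋−⌊842/701⌋ = 1−1 = 0
n=3: ⌊1684/701⌋−⌊1263/701⌋ = 2−1 = 1  ← one
n=4: ⌊2105/701⌋−⌊1684/701⌋ = 3−2 = 1  ← one
n=5: ⌊2526/701⌋−⌊2105/701⌋ = 3−3 = 0
n=6: ⌊2947/701⌋−⌊2526/701⌋ = 4−3 = 1  ← one
n=7: ⌊3368/701⌋−⌊2947/701⌋ = 4−4 = 0
n=8: ⌊3789/701⌋−⌊3368/701⌋ = 5−4 = 1  ← one
n=9: ⌊4210/701⌋−⌊3789/701⌋ = 6−5 = 1  ← one
n=10: ⌊4631/701⌋−⌊4210/701⌋ = 6−6 = 0
n=11: ⌊5052/701⌋−⌊4631/701⌋ = 7−6 = 1  ← one
positions of the first 7 ones: 1 3 4 6 8 9 11

1 3 4 6 8 9 11


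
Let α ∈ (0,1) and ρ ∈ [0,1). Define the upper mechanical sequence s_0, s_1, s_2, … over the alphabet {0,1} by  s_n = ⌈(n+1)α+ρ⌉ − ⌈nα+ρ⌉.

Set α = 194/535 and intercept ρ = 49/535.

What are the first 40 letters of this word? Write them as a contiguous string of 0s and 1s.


0010010010100100100101001001001010010010

n=0: ⌈(1·194+49)/535⌉ − ⌈(0·194+49)/535⌉ = ⌈243/535⌉ − ⌈49/535⌉ = 1 − 1 = 0
n=1: ⌈(2·194+49)/535⌉ − ⌈(1·194+49)/535⌉ = ⌈437/535⌉ − ⌈243/535⌉ = 1 − 1 = 0
n=2: ⌈(3·194+49)/535⌉ − ⌈(2·194+49)/535⌉ = ⌈631/535⌉ − ⌈437/535⌉ = 2 − 1 = 1
n=3: ⌈(4·194+49)/535⌉ − ⌈(3·194+49)/535⌉ = ⌈825/535⌉ − ⌈631/535⌉ = 2 − 2 = 0
n=4: ⌈(5·194+49)/535⌉ − ⌈(4·194+49)/535⌉ = ⌈1019/535⌉ − ⌈825/535⌉ = 2 − 2 = 0
n=5: ⌈(6·194+49)/535⌉ − ⌈(5·194+49)/535⌉ = ⌈1213/535⌉ − ⌈1019/535⌉ = 3 − 2 = 1
n=6: ⌈(7·194+49)/535⌉ − ⌈(6·194+49)/535⌉ = ⌈1407/535⌉ − ⌈1213/535⌉ = 3 − 3 = 0
n=7: ⌈(8·194+49)/535⌉ − ⌈(7·194+49)/535⌉ = ⌈1601/535⌉ − ⌈1407/535⌉ = 3 − 3 = 0
n=8: ⌈(9·194+49)/535⌉ − ⌈(8·194+49)/535⌉ = ⌈1795/535⌉ − ⌈1601/535⌉ = 4 − 3 = 1
n=9: ⌈(10·194+49)/535⌉ − ⌈(9·194+49)/535⌉ = ⌈1989/535⌉ − ⌈1795/535⌉ = 4 − 4 = 0
n=10: ⌈(11·194+49)/535⌉ − ⌈(10·194+49)/535⌉ = ⌈2183/535⌉ − ⌈1989/535⌉ = 5 − 4 = 1
n=11: ⌈(12·194+49)/535⌉ − ⌈(11·194+49)/535⌉ = ⌈2377/535⌉ − ⌈2183/535⌉ = 5 − 5 = 0
n=12: ⌈(13·194+49)/535⌉ − ⌈(12·194+49)/535⌉ = ⌈2571/535⌉ − ⌈2377/535⌉ = 5 − 5 = 0
n=13: ⌈(14·194+49)/535⌉ − ⌈(13·194+49)/535⌉ = ⌈2765/535⌉ − ⌈2571/535⌉ = 6 − 5 = 1
n=14: ⌈(15·194+49)/535⌉ − ⌈(14·194+49)/535⌉ = ⌈2959/535⌉ − ⌈2765/535⌉ = 6 − 6 = 0
n=15: ⌈(16·194+49)/535⌉ − ⌈(15·194+49)/535⌉ = ⌈3153/535⌉ − ⌈2959/535⌉ = 6 − 6 = 0
n=16: ⌈(17·194+49)/535⌉ − ⌈(16·194+49)/535⌉ = ⌈3347/535⌉ − ⌈3153/535⌉ = 7 − 6 = 1
n=17: ⌈(18·194+49)/535⌉ − ⌈(17·194+49)/535⌉ = ⌈3541/535⌉ − ⌈3347/535⌉ = 7 − 7 = 0
n=18: ⌈(19·194+49)/535⌉ − ⌈(18·194+49)/535⌉ = ⌈3735/535⌉ − ⌈3541/535⌉ = 7 − 7 = 0
n=19: ⌈(20·194+49)/535⌉ − ⌈(19·194+49)/535⌉ = ⌈3929/535⌉ − ⌈3735/535⌉ = 8 − 7 = 1
n=20: ⌈(21·194+49)/535⌉ − ⌈(20·194+49)/535⌉ = ⌈4123/535⌉ − ⌈3929/535⌉ = 8 − 8 = 0
n=21: ⌈(22·194+49)/535⌉ − ⌈(21·194+49)/535⌉ = ⌈4317/535⌉ − ⌈4123/535⌉ = 9 − 8 = 1
n=22: ⌈(23·194+49)/535⌉ − ⌈(22·194+49)/535⌉ = ⌈4511/535⌉ − ⌈4317/535⌉ = 9 − 9 = 0
n=23: ⌈(24·194+49)/535⌉ − ⌈(23·194+49)/535⌉ = ⌈4705/535⌉ − ⌈4511/535⌉ = 9 − 9 = 0
n=24: ⌈(25·194+49)/535⌉ − ⌈(24·194+49)/535⌉ = ⌈4899/535⌉ − ⌈4705/535⌉ = 10 − 9 = 1
n=25: ⌈(26·194+49)/535⌉ − ⌈(25·194+49)/535⌉ = ⌈5093/535⌉ − ⌈4899/535⌉ = 10 − 10 = 0
n=26: ⌈(27·194+49)/535⌉ − ⌈(26·194+49)/535⌉ = ⌈5287/535⌉ − ⌈5093/535⌉ = 10 − 10 = 0
n=27: ⌈(28·194+49)/535⌉ − ⌈(27·194+49)/535⌉ = ⌈5481/535⌉ − ⌈5287/535⌉ = 11 − 10 = 1
n=28: ⌈(29·194+49)/535⌉ − ⌈(28·194+49)/535⌉ = ⌈5675/535⌉ − ⌈5481/535⌉ = 11 − 11 = 0
n=29: ⌈(30·194+49)/535⌉ − ⌈(29·194+49)/535⌉ = ⌈5869/535⌉ − ⌈5675/535⌉ = 11 − 11 = 0
n=30: ⌈(31·194+49)/535⌉ − ⌈(30·194+49)/535⌉ = ⌈6063/535⌉ − ⌈5869/535⌉ = 12 − 11 = 1
n=31: ⌈(32·194+49)/535⌉ − ⌈(31·194+49)/535⌉ = ⌈6257/535⌉ − ⌈6063/535⌉ = 12 − 12 = 0
n=32: ⌈(33·194+49)/535⌉ − ⌈(32·194+49)/535⌉ = ⌈6451/535⌉ − ⌈6257/535⌉ = 13 − 12 = 1
n=33: ⌈(34·194+49)/535⌉ − ⌈(33·194+49)/535⌉ = ⌈6645/535⌉ − ⌈6451/535⌉ = 13 − 13 = 0
n=34: ⌈(35·194+49)/535⌉ − ⌈(34·194+49)/535⌉ = ⌈6839/535⌉ − ⌈6645/535⌉ = 13 − 13 = 0
n=35: ⌈(36·194+49)/535⌉ − ⌈(35·194+49)/535⌉ = ⌈7033/535⌉ − ⌈6839/535⌉ = 14 − 13 = 1
n=36: ⌈(37·194+49)/535⌉ − ⌈(36·194+49)/535⌉ = ⌈7227/535⌉ − ⌈7033/535⌉ = 14 − 14 = 0
n=37: ⌈(38·194+49)/535⌉ − ⌈(37·194+49)/535⌉ = ⌈7421/535⌉ − ⌈7227/535⌉ = 14 − 14 = 0
n=38: ⌈(39·194+49)/535⌉ − ⌈(38·194+49)/535⌉ = ⌈7615/535⌉ − ⌈7421/535⌉ = 15 − 14 = 1
n=39: ⌈(40·194+49)/535⌉ − ⌈(39·194+49)/535⌉ = ⌈7809/535⌉ − ⌈7615/535⌉ = 15 − 15 = 0


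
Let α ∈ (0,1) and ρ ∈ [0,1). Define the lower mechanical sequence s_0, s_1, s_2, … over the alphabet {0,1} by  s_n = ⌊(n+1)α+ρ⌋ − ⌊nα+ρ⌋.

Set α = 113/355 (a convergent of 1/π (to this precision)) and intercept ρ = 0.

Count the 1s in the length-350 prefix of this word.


#1s = Σ_{n=0}^{349} s_n = Σ_{n=0}^{349} (⌊(n+1)α+ρ⌋ − ⌊nα+ρ⌋)
the sum telescopes: every ⌊nα+ρ⌋ with 0 < n < 350 appears once with + and once with −, leaving ⌊350α+ρ⌋ − ⌊0·α+ρ⌋
350α + ρ = (350·113) / 355 = 39550/355
ρ = 0/355
⌊39550/355⌋ = 111,  ⌊0/355⌋ = 0
#1s = 111 − 0 = 111

111


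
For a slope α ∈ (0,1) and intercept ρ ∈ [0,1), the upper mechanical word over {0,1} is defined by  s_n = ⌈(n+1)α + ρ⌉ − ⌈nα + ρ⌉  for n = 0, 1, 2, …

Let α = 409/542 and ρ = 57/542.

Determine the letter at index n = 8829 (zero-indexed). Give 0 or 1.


1

(n+1)α + ρ = (8830·409 + 57) / 542 = 3611527/542
nα + ρ     = (8829·409 + 57) / 542 = 3611118/542
⌈3611527/542⌉ = 6664,  ⌈3611118/542⌉ = 6663
s_{8829} = 6664 − 6663 = 1


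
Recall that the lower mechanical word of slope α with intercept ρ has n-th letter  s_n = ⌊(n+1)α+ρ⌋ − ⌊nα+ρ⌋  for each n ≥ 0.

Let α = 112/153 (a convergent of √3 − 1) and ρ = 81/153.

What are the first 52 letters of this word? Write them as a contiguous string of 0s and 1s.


n=0: ⌊(1·112+81)/153⌋ − ⌊(0·112+81)/153⌋ = ⌊193/153⌋ − ⌊81/153⌋ = 1 − 0 = 1
n=1: ⌊(2·112+81)/153⌋ − ⌊(1·112+81)/153⌋ = ⌊305/153⌋ − ⌊193/153⌋ = 1 − 1 = 0
n=2: ⌊(3·112+81)/153⌋ − ⌊(2·112+81)/153⌋ = ⌊417/153⌋ − ⌊305/153⌋ = 2 − 1 = 1
n=3: ⌊(4·112+81)/153⌋ − ⌊(3·112+81)/153⌋ = ⌊529/153⌋ − ⌊417/153⌋ = 3 − 2 = 1
n=4: ⌊(5·112+81)/153⌋ − ⌊(4·112+81)/153⌋ = ⌊641/153⌋ − ⌊529/153⌋ = 4 − 3 = 1
n=5: ⌊(6·112+81)/153⌋ − ⌊(5·112+81)/153⌋ = ⌊753/153⌋ − ⌊641/153⌋ = 4 − 4 = 0
n=6: ⌊(7·112+81)/153⌋ − ⌊(6·112+81)/153⌋ = ⌊865/153⌋ − ⌊753/153⌋ = 5 − 4 = 1
n=7: ⌊(8·112+81)/153⌋ − ⌊(7·112+81)/153⌋ = ⌊977/153⌋ − ⌊865/153⌋ = 6 − 5 = 1
n=8: ⌊(9·112+81)/153⌋ − ⌊(8·112+81)/153⌋ = ⌊1089/153⌋ − ⌊977/153⌋ = 7 − 6 = 1
n=9: ⌊(10·112+81)/153⌋ − ⌊(9·112+81)/153⌋ = ⌊1201/153⌋ − ⌊1089/153⌋ = 7 − 7 = 0
n=10: ⌊(11·112+81)/153⌋ − ⌊(10·112+81)/153⌋ = ⌊1313/153⌋ − ⌊1201/153⌋ = 8 − 7 = 1
n=11: ⌊(12·112+81)/153⌋ − ⌊(11·112+81)/153⌋ = ⌊1425/153⌋ − ⌊1313/153⌋ = 9 − 8 = 1
n=12: ⌊(13·112+81)/153⌋ − ⌊(12·112+81)/153⌋ = ⌊1537/153⌋ − ⌊1425/153⌋ = 10 − 9 = 1
n=13: ⌊(14·112+81)/153⌋ − ⌊(13·112+81)/153⌋ = ⌊1649/153⌋ − ⌊1537/153⌋ = 10 − 10 = 0
n=14: ⌊(15·112+81)/153⌋ − ⌊(14·112+81)/153⌋ = ⌊1761/153⌋ − ⌊1649/153⌋ = 11 − 10 = 1
n=15: ⌊(16·112+81)/153⌋ − ⌊(15·112+81)/153⌋ = ⌊1873/153⌋ − ⌊1761/153⌋ = 12 − 11 = 1
n=16: ⌊(17·112+81)/153⌋ − ⌊(16·112+81)/153⌋ = ⌊1985/153⌋ − ⌊1873/153⌋ = 12 − 12 = 0
n=17: ⌊(18·112+81)/153⌋ − ⌊(17·112+81)/153⌋ = ⌊2097/153⌋ − ⌊1985/153⌋ = 13 − 12 = 1
n=18: ⌊(19·112+81)/153⌋ − ⌊(18·112+81)/153⌋ = ⌊2209/153⌋ − ⌊2097/153⌋ = 14 − 13 = 1
n=19: ⌊(20·112+81)/153⌋ − ⌊(19·112+81)/153⌋ = ⌊2321/153⌋ − ⌊2209/153⌋ = 15 − 14 = 1
n=20: ⌊(21·112+81)/153⌋ − ⌊(20·112+81)/153⌋ = ⌊2433/153⌋ − ⌊2321/153⌋ = 15 − 15 = 0
n=21: ⌊(22·112+81)/153⌋ − ⌊(21·112+81)/153⌋ = ⌊2545/153⌋ − ⌊2433/153⌋ = 16 − 15 = 1
n=22: ⌊(23·112+81)/153⌋ − ⌊(22·112+81)/153⌋ = ⌊2657/153⌋ − ⌊2545/153⌋ = 17 − 16 = 1
n=23: ⌊(24·112+81)/153⌋ − ⌊(23·112+81)/153⌋ = ⌊2769/153⌋ − ⌊2657/153⌋ = 18 − 17 = 1
n=24: ⌊(25·112+81)/153⌋ − ⌊(24·112+81)/153⌋ = ⌊2881/153⌋ − ⌊2769/153⌋ = 18 − 18 = 0
n=25: ⌊(26·112+81)/153⌋ − ⌊(25·112+81)/153⌋ = ⌊2993/153⌋ − ⌊2881/153⌋ = 19 − 18 = 1
n=26: ⌊(27·112+81)/153⌋ − ⌊(26·112+81)/153⌋ = ⌊3105/153⌋ − ⌊2993/153⌋ = 20 − 19 = 1
n=27: ⌊(28·112+81)/153⌋ − ⌊(27·112+81)/153⌋ = ⌊3217/153⌋ − ⌊3105/153⌋ = 21 − 20 = 1
n=28: ⌊(29·112+81)/153⌋ − ⌊(28·112+81)/153⌋ = ⌊3329/153⌋ − ⌊3217/153⌋ = 21 − 21 = 0
n=29: ⌊(30·112+81)/153⌋ − ⌊(29·112+81)/153⌋ = ⌊3441/153⌋ − ⌊3329/153⌋ = 22 − 21 = 1
n=30: ⌊(31·112+81)/153⌋ − ⌊(30·112+81)/153⌋ = ⌊3553/153⌋ − ⌊3441/153⌋ = 23 − 22 = 1
n=31: ⌊(32·112+81)/153⌋ − ⌊(31·112+81)/153⌋ = ⌊3665/153⌋ − ⌊3553/153⌋ = 23 − 23 = 0
n=32: ⌊(33·112+81)/153⌋ − ⌊(32·112+81)/153⌋ = ⌊3777/153⌋ − ⌊3665/153⌋ = 24 − 23 = 1
n=33: ⌊(34·112+81)/153⌋ − ⌊(33·112+81)/153⌋ = ⌊3889/153⌋ − ⌊3777/153⌋ = 25 − 24 = 1
n=34: ⌊(35·112+81)/153⌋ − ⌊(34·112+81)/153⌋ = ⌊4001/153⌋ − ⌊3889/153⌋ = 26 − 25 = 1
n=35: ⌊(36·112+81)/153⌋ − ⌊(35·112+81)/153⌋ = ⌊4113/153⌋ − ⌊4001/153⌋ = 26 − 26 = 0
n=36: ⌊(37·112+81)/153⌋ − ⌊(36·112+81)/153⌋ = ⌊4225/153⌋ − ⌊4113/153⌋ = 27 − 26 = 1
n=37: ⌊(38·112+81)/153⌋ − ⌊(37·112+81)/153⌋ = ⌊4337/153⌋ − ⌊4225/153⌋ = 28 − 27 = 1
n=38: ⌊(39·112+81)/153⌋ − ⌊(38·112+81)/153⌋ = ⌊4449/153⌋ − ⌊4337/153⌋ = 29 − 28 = 1
n=39: ⌊(40·112+81)/153⌋ − ⌊(39·112+81)/153⌋ = ⌊4561/153⌋ − ⌊4449/153⌋ = 29 − 29 = 0
n=40: ⌊(41·112+81)/153⌋ − ⌊(40·112+81)/153⌋ = ⌊4673/153⌋ − ⌊4561/153⌋ = 30 − 29 = 1
n=41: ⌊(42·112+81)/153⌋ − ⌊(41·112+81)/153⌋ = ⌊4785/153⌋ − ⌊4673/153⌋ = 31 − 30 = 1
n=42: ⌊(43·112+81)/153⌋ − ⌊(42·112+81)/153⌋ = ⌊4897/153⌋ − ⌊4785/153⌋ = 32 − 31 = 1
n=43: ⌊(44·112+81)/153⌋ − ⌊(43·112+81)/153⌋ = ⌊5009/153⌋ − ⌊4897/153⌋ = 32 − 32 = 0
n=44: ⌊(45·112+81)/153⌋ − ⌊(44·112+81)/153⌋ = ⌊5121/153⌋ − ⌊5009/153⌋ = 33 − 32 = 1
n=45: ⌊(46·112+81)/153⌋ − ⌊(45·112+81)/153⌋ = ⌊5233/153⌋ − ⌊5121/153⌋ = 34 − 33 = 1
n=46: ⌊(47·112+81)/153⌋ − ⌊(46·112+81)/153⌋ = ⌊5345/153⌋ − ⌊5233/153⌋ = 34 − 34 = 0
n=47: ⌊(48·112+81)/153⌋ − ⌊(47·112+81)/153⌋ = ⌊5457/153⌋ − ⌊5345/153⌋ = 35 − 34 = 1
n=48: ⌊(49·112+81)/153⌋ − ⌊(48·112+81)/153⌋ = ⌊5569/153⌋ − ⌊5457/153⌋ = 36 − 35 = 1
n=49: ⌊(50·112+81)/153⌋ − ⌊(49·112+81)/153⌋ = ⌊5681/153⌋ − ⌊5569/153⌋ = 37 − 36 = 1
n=50: ⌊(51·112+81)/153⌋ − ⌊(50·112+81)/153⌋ = ⌊5793/153⌋ − ⌊5681/153⌋ = 37 − 37 = 0
n=51: ⌊(52·112+81)/153⌋ − ⌊(51·112+81)/153⌋ = ⌊5905/153⌋ − ⌊5793/153⌋ = 38 − 37 = 1

1011101110111011011101110111011011101110111011011101


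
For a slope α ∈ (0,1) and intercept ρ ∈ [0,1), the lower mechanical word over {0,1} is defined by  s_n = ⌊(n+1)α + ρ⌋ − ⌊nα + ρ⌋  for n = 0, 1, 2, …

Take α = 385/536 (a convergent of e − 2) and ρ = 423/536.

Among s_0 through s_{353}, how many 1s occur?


255

#1s = Σ_{n=0}^{353} s_n = Σ_{n=0}^{353} (⌊(n+1)α+ρ⌋ − ⌊nα+ρ⌋)
the sum telescopes: every ⌊nα+ρ⌋ with 0 < n < 354 appears once with + and once with −, leaving ⌊354α+ρ⌋ − ⌊0·α+ρ⌋
354α + ρ = (354·385 + 423) / 536 = 136713/536
ρ = 423/536
⌊136713/536⌋ = 255,  ⌊423/536⌋ = 0
#1s = 255 − 0 = 255


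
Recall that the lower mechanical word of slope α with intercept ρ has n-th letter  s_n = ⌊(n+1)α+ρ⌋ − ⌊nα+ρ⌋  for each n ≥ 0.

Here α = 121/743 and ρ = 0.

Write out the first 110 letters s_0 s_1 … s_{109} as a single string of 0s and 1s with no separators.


n=0: ⌊(1·121)/743⌋ − ⌊(0·121)/743⌋ = ⌊121/743⌋ − ⌊0/743⌋ = 0 − 0 = 0
n=1: ⌊(2·121)/743⌋ − ⌊(1·121)/743⌋ = ⌊242/743⌋ − ⌊121/743⌋ = 0 − 0 = 0
n=2: ⌊(3·121)/743⌋ − ⌊(2·121)/743⌋ = ⌊363/743⌋ − ⌊242/743⌋ = 0 − 0 = 0
n=3: ⌊(4·121)/743⌋ − ⌊(3·121)/743⌋ = ⌊484/743⌋ − ⌊363/743⌋ = 0 − 0 = 0
n=4: ⌊(5·121)/743⌋ − ⌊(4·121)/743⌋ = ⌊605/743⌋ − ⌊484/743⌋ = 0 − 0 = 0
n=5: ⌊(6·121)/743⌋ − ⌊(5·121)/743⌋ = ⌊726/743⌋ − ⌊605/743⌋ = 0 − 0 = 0
n=6: ⌊(7·121)/743⌋ − ⌊(6·121)/743⌋ = ⌊847/743⌋ − ⌊726/743⌋ = 1 − 0 = 1
n=7: ⌊(8·121)/743⌋ − ⌊(7·121)/743⌋ = ⌊968/743⌋ − ⌊847/743⌋ = 1 − 1 = 0
n=8: ⌊(9·121)/743⌋ − ⌊(8·121)/743⌋ = ⌊1089/743⌋ − ⌊968/743⌋ = 1 − 1 = 0
n=9: ⌊(10·121)/743⌋ − ⌊(9·121)/743⌋ = ⌊1210/743⌋ − ⌊1089/743⌋ = 1 − 1 = 0
n=10: ⌊(11·121)/743⌋ − ⌊(10·121)/743⌋ = ⌊1331/743⌋ − ⌊1210/743⌋ = 1 − 1 = 0
n=11: ⌊(12·121)/743⌋ − ⌊(11·121)/743⌋ = ⌊1452/743⌋ − ⌊1331/743⌋ = 1 − 1 = 0
n=12: ⌊(13·121)/743⌋ − ⌊(12·121)/743⌋ = ⌊1573/743⌋ − ⌊1452/743⌋ = 2 − 1 = 1
n=13: ⌊(14·121)/743⌋ − ⌊(13·121)/743⌋ = ⌊1694/743⌋ − ⌊1573/743⌋ = 2 − 2 = 0
n=14: ⌊(15·121)/743⌋ − ⌊(14·121)/743⌋ = ⌊1815/743⌋ − ⌊1694/743⌋ = 2 − 2 = 0
n=15: ⌊(16·121)/743⌋ − ⌊(15·121)/743⌋ = ⌊1936/743⌋ − ⌊1815/743⌋ = 2 − 2 = 0
n=16: ⌊(17·121)/743⌋ − ⌊(16·121)/743⌋ = ⌊2057/743⌋ − ⌊1936/743⌋ = 2 − 2 = 0
n=17: ⌊(18·121)/743⌋ − ⌊(17·121)/743⌋ = ⌊2178/743⌋ − ⌊2057/743⌋ = 2 − 2 = 0
n=18: ⌊(19·121)/743⌋ − ⌊(18·121)/743⌋ = ⌊2299/743⌋ − ⌊2178/743⌋ = 3 − 2 = 1
n=19: ⌊(20·121)/743⌋ − ⌊(19·121)/743⌋ = ⌊2420/743⌋ − ⌊2299/743⌋ = 3 − 3 = 0
n=20: ⌊(21·121)/743⌋ − ⌊(20·121)/743⌋ = ⌊2541/743⌋ − ⌊2420/743⌋ = 3 − 3 = 0
n=21: ⌊(22·121)/743⌋ − ⌊(21·121)/743⌋ = ⌊2662/743⌋ − ⌊2541/743⌋ = 3 − 3 = 0
n=22: ⌊(23·121)/743⌋ − ⌊(22·121)/743⌋ = ⌊2783/743⌋ − ⌊2662/743⌋ = 3 − 3 = 0
n=23: ⌊(24·121)/743⌋ − ⌊(23·121)/743⌋ = ⌊2904/743⌋ − ⌊2783/743⌋ = 3 − 3 = 0
n=24: ⌊(25·121)/743⌋ − ⌊(24·121)/743⌋ = ⌊3025/743⌋ − ⌊2904/743⌋ = 4 − 3 = 1
n=25: ⌊(26·121)/743⌋ − ⌊(25·121)/743⌋ = ⌊3146/743⌋ − ⌊3025/743⌋ = 4 − 4 = 0
n=26: ⌊(27·121)/743⌋ − ⌊(26·121)/743⌋ = ⌊3267/743⌋ − ⌊3146/743⌋ = 4 − 4 = 0
n=27: ⌊(28·121)/743⌋ − ⌊(27·121)/743⌋ = ⌊3388/743⌋ − ⌊3267/743⌋ = 4 − 4 = 0
n=28: ⌊(29·121)/743⌋ − ⌊(28·121)/743⌋ = ⌊3509/743⌋ − ⌊3388/743⌋ = 4 − 4 = 0
n=29: ⌊(30·121)/743⌋ − ⌊(29·121)/743⌋ = ⌊3630/743⌋ − ⌊3509/743⌋ = 4 − 4 = 0
n=30: ⌊(31·121)/743⌋ − ⌊(30·121)/743⌋ = ⌊3751/743⌋ − ⌊3630/743⌋ = 5 − 4 = 1
n=31: ⌊(32·121)/743⌋ − ⌊(31·121)/743⌋ = ⌊3872/743⌋ − ⌊3751/743⌋ = 5 − 5 = 0
n=32: ⌊(33·121)/743⌋ − ⌊(32·121)/743⌋ = ⌊3993/743⌋ − ⌊3872/743⌋ = 5 − 5 = 0
n=33: ⌊(34·121)/743⌋ − ⌊(33·121)/743⌋ = ⌊4114/743⌋ − ⌊3993/743⌋ = 5 − 5 = 0
n=34: ⌊(35·121)/743⌋ − ⌊(34·121)/743⌋ = ⌊4235/743⌋ − ⌊4114/743⌋ = 5 − 5 = 0
n=35: ⌊(36·121)/743⌋ − ⌊(35·121)/743⌋ = ⌊4356/743⌋ − ⌊4235/743⌋ = 5 − 5 = 0
n=36: ⌊(37·121)/743⌋ − ⌊(36·121)/743⌋ = ⌊4477/743⌋ − ⌊4356/743⌋ = 6 − 5 = 1
n=37: ⌊(38·121)/743⌋ − ⌊(37·121)/743⌋ = ⌊4598/743⌋ − ⌊4477/743⌋ = 6 − 6 = 0
n=38: ⌊(39·121)/743⌋ − ⌊(38·121)/743⌋ = ⌊4719/743⌋ − ⌊4598/743⌋ = 6 − 6 = 0
n=39: ⌊(40·121)/743⌋ − ⌊(39·121)/743⌋ = ⌊4840/743⌋ − ⌊4719/743⌋ = 6 − 6 = 0
n=40: ⌊(41·121)/743⌋ − ⌊(40·121)/743⌋ = ⌊4961/743⌋ − ⌊4840/743⌋ = 6 − 6 = 0
n=41: ⌊(42·121)/743⌋ − ⌊(41·121)/743⌋ = ⌊5082/743⌋ − ⌊4961/743⌋ = 6 − 6 = 0
n=42: ⌊(43·121)/743⌋ − ⌊(42·121)/743⌋ = ⌊5203/743⌋ − ⌊5082/743⌋ = 7 − 6 = 1
n=43: ⌊(44·121)/743⌋ − ⌊(43·121)/743⌋ = ⌊5324/743⌋ − ⌊5203/743⌋ = 7 − 7 = 0
n=44: ⌊(45·121)/743⌋ − ⌊(44·121)/743⌋ = ⌊5445/743⌋ − ⌊5324/743⌋ = 7 − 7 = 0
n=45: ⌊(46·121)/743⌋ − ⌊(45·121)/743⌋ = ⌊5566/743⌋ − ⌊5445/743⌋ = 7 − 7 = 0
n=46: ⌊(47·121)/743⌋ − ⌊(46·121)/743⌋ = ⌊5687/743⌋ − ⌊5566/743⌋ = 7 − 7 = 0
n=47: ⌊(48·121)/743⌋ − ⌊(47·121)/743⌋ = ⌊5808/743⌋ − ⌊5687/743⌋ = 7 − 7 = 0
n=48: ⌊(49·121)/743⌋ − ⌊(48·121)/743⌋ = ⌊5929/743⌋ − ⌊5808/743⌋ = 7 − 7 = 0
n=49: ⌊(50·121)/743⌋ − ⌊(49·121)/743⌋ = ⌊6050/743⌋ − ⌊5929/743⌋ = 8 − 7 = 1
n=50: ⌊(51·121)/743⌋ − ⌊(50·121)/743⌋ = ⌊6171/743⌋ − ⌊6050/743⌋ = 8 − 8 = 0
n=51: ⌊(52·121)/743⌋ − ⌊(51·121)/743⌋ = ⌊6292/743⌋ − ⌊6171/743⌋ = 8 − 8 = 0
n=52: ⌊(53·121)/743⌋ − ⌊(52·121)/743⌋ = ⌊6413/743⌋ − ⌊6292/743⌋ = 8 − 8 = 0
n=53: ⌊(54·121)/743⌋ − ⌊(53·121)/743⌋ = ⌊6534/743⌋ − ⌊6413/743⌋ = 8 − 8 = 0
n=54: ⌊(55·121)/743⌋ − ⌊(54·121)/743⌋ = ⌊6655/743⌋ − ⌊6534/743⌋ = 8 − 8 = 0
n=55: ⌊(56·121)/743⌋ − ⌊(55·121)/743⌋ = ⌊6776/743⌋ − ⌊6655/743⌋ = 9 − 8 = 1
n=56: ⌊(57·121)/743⌋ − ⌊(56·121)/743⌋ = ⌊6897/743⌋ − ⌊6776/743⌋ = 9 − 9 = 0
n=57: ⌊(58·121)/743⌋ − ⌊(57·121)/743⌋ = ⌊7018/743⌋ − ⌊6897/743⌋ = 9 − 9 = 0
n=58: ⌊(59·121)/743⌋ − ⌊(58·121)/743⌋ = ⌊7139/743⌋ − ⌊7018/743⌋ = 9 − 9 = 0
n=59: ⌊(60·121)/743⌋ − ⌊(59·121)/743⌋ = ⌊7260/743⌋ − ⌊7139/743⌋ = 9 − 9 = 0
n=60: ⌊(61·121)/743⌋ − ⌊(60·121)/743⌋ = ⌊7381/743⌋ − ⌊7260/743⌋ = 9 − 9 = 0
n=61: ⌊(62·121)/743⌋ − ⌊(61·121)/743⌋ = ⌊7502/743⌋ − ⌊7381/743⌋ = 10 − 9 = 1
n=62: ⌊(63·121)/743⌋ − ⌊(62·121)/743⌋ = ⌊7623/743⌋ − ⌊7502/743⌋ = 10 − 10 = 0
n=63: ⌊(64·121)/743⌋ − ⌊(63·121)/743⌋ = ⌊7744/743⌋ − ⌊7623/743⌋ = 10 − 10 = 0
n=64: ⌊(65·121)/743⌋ − ⌊(64·121)/743⌋ = ⌊7865/743⌋ − ⌊7744/743⌋ = 10 − 10 = 0
n=65: ⌊(66·121)/743⌋ − ⌊(65·121)/743⌋ = ⌊7986/743⌋ − ⌊7865/743⌋ = 10 − 10 = 0
n=66: ⌊(67·121)/743⌋ − ⌊(66·121)/743⌋ = ⌊8107/743⌋ − ⌊7986/743⌋ = 10 − 10 = 0
n=67: ⌊(68·121)/743⌋ − ⌊(67·121)/743⌋ = ⌊8228/743⌋ − ⌊8107/743⌋ = 11 − 10 = 1
n=68: ⌊(69·121)/743⌋ − ⌊(68·121)/743⌋ = ⌊8349/743⌋ − ⌊8228/743⌋ = 11 − 11 = 0
n=69: ⌊(70·121)/743⌋ − ⌊(69·121)/743⌋ = ⌊8470/743⌋ − ⌊8349/743⌋ = 11 − 11 = 0
n=70: ⌊(71·121)/743⌋ − ⌊(70·121)/743⌋ = ⌊8591/743⌋ − ⌊8470/743⌋ = 11 − 11 = 0
n=71: ⌊(72·121)/743⌋ − ⌊(71·121)/743⌋ = ⌊8712/743⌋ − ⌊8591/743⌋ = 11 − 11 = 0
n=72: ⌊(73·121)/743⌋ − ⌊(72·121)/743⌋ = ⌊8833/743⌋ − ⌊8712/743⌋ = 11 − 11 = 0
n=73: ⌊(74·121)/743⌋ − ⌊(73·121)/743⌋ = ⌊8954/743⌋ − ⌊8833/743⌋ = 12 − 11 = 1
n=74: ⌊(75·121)/743⌋ − ⌊(74·121)/743⌋ = ⌊9075/743⌋ − ⌊8954/743⌋ = 12 − 12 = 0
n=75: ⌊(76·121)/743⌋ − ⌊(75·121)/743⌋ = ⌊9196/743⌋ − ⌊9075/743⌋ = 12 − 12 = 0
n=76: ⌊(77·121)/743⌋ − ⌊(76·121)/743⌋ = ⌊9317/743⌋ − ⌊9196/743⌋ = 12 − 12 = 0
n=77: ⌊(78·121)/743⌋ − ⌊(77·121)/743⌋ = ⌊9438/743⌋ − ⌊9317/743⌋ = 12 − 12 = 0
n=78: ⌊(79·121)/743⌋ − ⌊(78·121)/743⌋ = ⌊9559/743⌋ − ⌊9438/743⌋ = 12 − 12 = 0
n=79: ⌊(80·121)/743⌋ − ⌊(79·121)/743⌋ = ⌊9680/743⌋ − ⌊9559/743⌋ = 13 − 12 = 1
n=80: ⌊(81·121)/743⌋ − ⌊(80·121)/743⌋ = ⌊9801/743⌋ − ⌊9680/743⌋ = 13 − 13 = 0
n=81: ⌊(82·121)/743⌋ − ⌊(81·121)/743⌋ = ⌊9922/743⌋ − ⌊9801/743⌋ = 13 − 13 = 0
n=82: ⌊(83·121)/743⌋ − ⌊(82·121)/743⌋ = ⌊10043/743⌋ − ⌊9922/743⌋ = 13 − 13 = 0
n=83: ⌊(84·121)/743⌋ − ⌊(83·121)/743⌋ = ⌊10164/743⌋ − ⌊10043/743⌋ = 13 − 13 = 0
n=84: ⌊(85·121)/743⌋ − ⌊(84·121)/743⌋ = ⌊10285/743⌋ − ⌊10164/743⌋ = 13 − 13 = 0
n=85: ⌊(86·121)/743⌋ − ⌊(85·121)/743⌋ = ⌊10406/743⌋ − ⌊10285/743⌋ = 14 − 13 = 1
n=86: ⌊(87·121)/743⌋ − ⌊(86·121)/743⌋ = ⌊10527/743⌋ − ⌊10406/743⌋ = 14 − 14 = 0
n=87: ⌊(88·121)/743⌋ − ⌊(87·121)/743⌋ = ⌊10648/743⌋ − ⌊10527/743⌋ = 14 − 14 = 0
n=88: ⌊(89·121)/743⌋ − ⌊(88·121)/743⌋ = ⌊10769/743⌋ − ⌊10648/743⌋ = 14 − 14 = 0
n=89: ⌊(90·121)/743⌋ − ⌊(89·121)/743⌋ = ⌊10890/743⌋ − ⌊10769/743⌋ = 14 − 14 = 0
n=90: ⌊(91·121)/743⌋ − ⌊(90·121)/743⌋ = ⌊11011/743⌋ − ⌊10890/743⌋ = 14 − 14 = 0
n=91: ⌊(92·121)/743⌋ − ⌊(91·121)/743⌋ = ⌊11132/743⌋ − ⌊11011/743⌋ = 14 − 14 = 0
n=92: ⌊(93·121)/743⌋ − ⌊(92·121)/743⌋ = ⌊11253/743⌋ − ⌊11132/743⌋ = 15 − 14 = 1
n=93: ⌊(94·121)/743⌋ − ⌊(93·121)/743⌋ = ⌊11374/743⌋ − ⌊11253/743⌋ = 15 − 15 = 0
n=94: ⌊(95·121)/743⌋ − ⌊(94·121)/743⌋ = ⌊11495/743⌋ − ⌊11374/743⌋ = 15 − 15 = 0
n=95: ⌊(96·121)/743⌋ − ⌊(95·121)/743⌋ = ⌊11616/743⌋ − ⌊11495/743⌋ = 15 − 15 = 0
n=96: ⌊(97·121)/743⌋ − ⌊(96·121)/743⌋ = ⌊11737/743⌋ − ⌊11616/743⌋ = 15 − 15 = 0
n=97: ⌊(98·121)/743⌋ − ⌊(97·121)/743⌋ = ⌊11858/743⌋ − ⌊11737/743⌋ = 15 − 15 = 0
n=98: ⌊(99·121)/743⌋ − ⌊(98·121)/743⌋ = ⌊11979/743⌋ − ⌊11858/743⌋ = 16 − 15 = 1
n=99: ⌊(100·121)/743⌋ − ⌊(99·121)/743⌋ = ⌊12100/743⌋ − ⌊11979/743⌋ = 16 − 16 = 0
n=100: ⌊(101·121)/743⌋ − ⌊(100·121)/743⌋ = ⌊12221/743⌋ − ⌊12100/743⌋ = 16 − 16 = 0
n=101: ⌊(102·121)/743⌋ − ⌊(101·121)/743⌋ = ⌊12342/743⌋ − ⌊12221/743⌋ = 16 − 16 = 0
n=102: ⌊(103·121)/743⌋ − ⌊(102·121)/743⌋ = ⌊12463/743⌋ − ⌊12342/743⌋ = 16 − 16 = 0
n=103: ⌊(104·121)/743⌋ − ⌊(103·121)/743⌋ = ⌊12584/743⌋ − ⌊12463/743⌋ = 16 − 16 = 0
n=104: ⌊(105·121)/743⌋ − ⌊(104·121)/743⌋ = ⌊12705/743⌋ − ⌊12584/743⌋ = 17 − 16 = 1
n=105: ⌊(106·121)/743⌋ − ⌊(105·121)/743⌋ = ⌊12826/743⌋ − ⌊12705/743⌋ = 17 − 17 = 0
n=106: ⌊(107·121)/743⌋ − ⌊(106·121)/743⌋ = ⌊12947/743⌋ − ⌊12826/743⌋ = 17 − 17 = 0
n=107: ⌊(108·121)/743⌋ − ⌊(107·121)/743⌋ = ⌊13068/743⌋ − ⌊12947/743⌋ = 17 − 17 = 0
n=108: ⌊(109·121)/743⌋ − ⌊(108·121)/743⌋ = ⌊13189/743⌋ − ⌊13068/743⌋ = 17 − 17 = 0
n=109: ⌊(110·121)/743⌋ − ⌊(109·121)/743⌋ = ⌊13310/743⌋ − ⌊13189/743⌋ = 17 − 17 = 0

00000010000010000010000010000010000010000010000001000001000001000001000001000001000001000000100000100000100000
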